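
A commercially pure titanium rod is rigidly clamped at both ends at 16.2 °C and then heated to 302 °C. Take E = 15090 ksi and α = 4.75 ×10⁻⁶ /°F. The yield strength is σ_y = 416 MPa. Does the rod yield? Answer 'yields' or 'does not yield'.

E = 15090 ksi = 104.0 GPa.
α = 4.75×10⁻⁶/°F × 9/5 = 8.55×10⁻⁶/K.
ΔT = 285.8 K. Constrained thermal stress σ = E·α·ΔT = 104.0×10³ MPa × 8.55×10⁻⁶ × 285.8 = 254 MPa (compressive).
Compare to σ_y = 416 MPa: σ < σ_y, so it does not yield.

does not yield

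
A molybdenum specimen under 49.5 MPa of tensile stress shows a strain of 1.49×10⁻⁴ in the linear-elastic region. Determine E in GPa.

E = σ/ε = 49.5 MPa / 1.49×10⁻⁴ = 332200 MPa = 332 GPa.

332 GPa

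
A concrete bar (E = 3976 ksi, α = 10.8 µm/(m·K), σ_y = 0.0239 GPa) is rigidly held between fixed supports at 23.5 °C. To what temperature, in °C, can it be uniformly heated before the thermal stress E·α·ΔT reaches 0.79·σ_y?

E = 3976 ksi = 27.41 GPa.
σ_y = 0.0239 GPa = 23.90 MPa.
E·α·ΔT = 18.88 MPa ⇒ ΔT = 18.88 / (27.41×10³ × 10.8×10⁻⁶) = 63.77 K.
T = 23.5 + 63.77 = 87.27 °C.

87.3 °C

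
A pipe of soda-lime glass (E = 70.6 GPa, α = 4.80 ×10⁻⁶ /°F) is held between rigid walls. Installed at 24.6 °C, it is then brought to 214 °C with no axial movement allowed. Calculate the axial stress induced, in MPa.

116 MPa

α = 4.80×10⁻⁶/°F × 9/5 = 8.64×10⁻⁶/K.
ΔT = 189.4 K. Constrained thermal stress σ = E·α·ΔT = 70.60×10³ MPa × 8.64×10⁻⁶ × 189.4 = 116 MPa (compressive).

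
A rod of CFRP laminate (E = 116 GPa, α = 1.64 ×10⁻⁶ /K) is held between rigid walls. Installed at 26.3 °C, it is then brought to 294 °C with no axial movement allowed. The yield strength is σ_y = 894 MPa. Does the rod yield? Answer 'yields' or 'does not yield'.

ΔT = 267.7 K. Constrained thermal stress σ = E·α·ΔT = 116.0×10³ MPa × 1.64×10⁻⁶ × 267.7 = 50.9 MPa (compressive).
Compare to σ_y = 894 MPa: σ < σ_y, so it does not yield.

does not yield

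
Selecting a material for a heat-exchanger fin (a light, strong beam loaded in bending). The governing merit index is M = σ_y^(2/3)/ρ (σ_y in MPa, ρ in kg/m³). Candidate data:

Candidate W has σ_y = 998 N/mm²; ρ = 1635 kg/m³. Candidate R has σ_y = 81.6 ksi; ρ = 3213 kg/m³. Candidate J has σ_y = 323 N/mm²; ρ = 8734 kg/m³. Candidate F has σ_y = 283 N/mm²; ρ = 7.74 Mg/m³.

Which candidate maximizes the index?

candidate W

After converting to SI:
  candidate W: σ_y = 998.0 MPa, ρ = 1635 kg/m³
  candidate R: σ_y = 562.6 MPa, ρ = 3213 kg/m³
  candidate J: σ_y = 323.0 MPa, ρ = 8734 kg/m³
  candidate F: σ_y = 283.0 MPa, ρ = 7740 kg/m³
  candidate W: M = 61.1×10⁻³
  candidate R: M = 21.2×10⁻³
  candidate F: M = 5.57×10⁻³
  candidate J: M = 5.39×10⁻³
The maximum is for candidate W.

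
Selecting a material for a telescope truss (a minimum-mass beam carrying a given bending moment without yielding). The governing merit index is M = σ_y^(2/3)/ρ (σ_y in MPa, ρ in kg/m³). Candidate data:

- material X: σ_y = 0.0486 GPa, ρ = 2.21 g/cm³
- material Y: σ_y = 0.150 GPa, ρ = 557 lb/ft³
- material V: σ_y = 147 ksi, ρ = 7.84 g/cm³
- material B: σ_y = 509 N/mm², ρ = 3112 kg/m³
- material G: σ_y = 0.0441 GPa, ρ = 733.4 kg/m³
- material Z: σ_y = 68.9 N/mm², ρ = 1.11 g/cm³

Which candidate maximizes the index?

material B

After converting to SI:
  material X: σ_y = 48.60 MPa, ρ = 2210 kg/m³
  material Y: σ_y = 150.0 MPa, ρ = 8922 kg/m³
  material V: σ_y = 1014 MPa, ρ = 7840 kg/m³
  material B: σ_y = 509.0 MPa, ρ = 3112 kg/m³
  material G: σ_y = 44.10 MPa, ρ = 733.4 kg/m³
  material Z: σ_y = 68.90 MPa, ρ = 1110 kg/m³
  material B: M = 20.5×10⁻³
  material G: M = 17.0×10⁻³
  material Z: M = 15.1×10⁻³
  material V: M = 12.9×10⁻³
  material X: M = 6.03×10⁻³
  material Y: M = 3.16×10⁻³
The maximum is for material B.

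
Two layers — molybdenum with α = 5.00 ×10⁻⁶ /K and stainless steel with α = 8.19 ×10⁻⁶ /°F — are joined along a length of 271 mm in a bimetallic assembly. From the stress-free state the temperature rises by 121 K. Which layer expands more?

stainless steel

stainless steel: α = 8.19×10⁻⁶/°F × 9/5 = 14.7×10⁻⁶/K.
α(molybdenum) = 5.00×10⁻⁶/K vs α(stainless steel) = 14.7×10⁻⁶/K.
Higher α expands more for the same ΔT: stainless steel.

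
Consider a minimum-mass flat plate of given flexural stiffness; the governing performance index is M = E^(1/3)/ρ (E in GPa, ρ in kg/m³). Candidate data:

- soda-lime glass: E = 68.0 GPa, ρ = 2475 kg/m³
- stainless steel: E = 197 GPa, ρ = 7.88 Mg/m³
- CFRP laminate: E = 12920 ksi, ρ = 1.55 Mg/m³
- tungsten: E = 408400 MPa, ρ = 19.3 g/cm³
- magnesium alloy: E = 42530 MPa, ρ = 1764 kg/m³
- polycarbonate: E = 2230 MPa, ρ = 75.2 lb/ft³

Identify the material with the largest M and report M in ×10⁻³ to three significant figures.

In SI units:
  soda-lime glass: E = 68.00 GPa, ρ = 2475 kg/m³
  stainless steel: E = 197.0 GPa, ρ = 7880 kg/m³
  CFRP laminate: E = 89.08 GPa, ρ = 1550 kg/m³
  tungsten: E = 408.4 GPa, ρ = 19300 kg/m³
  magnesium alloy: E = 42.53 GPa, ρ = 1764 kg/m³
  polycarbonate: E = 2.230 GPa, ρ = 1205 kg/m³
  CFRP laminate: M = 2.88×10⁻³
  magnesium alloy: M = 1.98×10⁻³
  soda-lime glass: M = 1.65×10⁻³
  polycarbonate: M = 1.08×10⁻³
  stainless steel: M = 0.738×10⁻³
  tungsten: M = 0.384×10⁻³
CFRP laminate ranks first.

CFRP laminate, M = 2.88×10⁻³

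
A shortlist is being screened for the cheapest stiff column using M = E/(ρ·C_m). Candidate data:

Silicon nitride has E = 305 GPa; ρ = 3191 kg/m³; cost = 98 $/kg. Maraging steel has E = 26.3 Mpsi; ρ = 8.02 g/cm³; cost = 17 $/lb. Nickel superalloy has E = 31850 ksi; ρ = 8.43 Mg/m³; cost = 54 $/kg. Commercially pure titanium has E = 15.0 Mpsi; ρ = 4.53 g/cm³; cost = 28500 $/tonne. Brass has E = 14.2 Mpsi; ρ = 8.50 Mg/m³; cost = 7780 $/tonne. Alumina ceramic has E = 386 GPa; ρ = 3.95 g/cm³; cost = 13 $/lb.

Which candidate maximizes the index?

alumina ceramic

Putting every candidate on a common basis:
  silicon nitride: E = 305.0 GPa, ρ = 3191 kg/m³, cost = 98.00 $/kg
  maraging steel: E = 181.3 GPa, ρ = 8020 kg/m³, cost = 37.48 $/kg
  nickel superalloy: E = 219.6 GPa, ρ = 8430 kg/m³, cost = 54.00 $/kg
  commercially pure titanium: E = 103.4 GPa, ρ = 4530 kg/m³, cost = 28.50 $/kg
  brass: E = 97.91 GPa, ρ = 8500 kg/m³, cost = 7.780 $/kg
  alumina ceramic: E = 386.0 GPa, ρ = 3950 kg/m³, cost = 28.66 $/kg
  alumina ceramic: M = 3.41 MN·m per $
  brass: M = 1.48 MN·m per $
  silicon nitride: M = 0.975 MN·m per $
  commercially pure titanium: M = 0.801 MN·m per $
  maraging steel: M = 0.603 MN·m per $
  nickel superalloy: M = 0.482 MN·m per $
The maximum is for alumina ceramic.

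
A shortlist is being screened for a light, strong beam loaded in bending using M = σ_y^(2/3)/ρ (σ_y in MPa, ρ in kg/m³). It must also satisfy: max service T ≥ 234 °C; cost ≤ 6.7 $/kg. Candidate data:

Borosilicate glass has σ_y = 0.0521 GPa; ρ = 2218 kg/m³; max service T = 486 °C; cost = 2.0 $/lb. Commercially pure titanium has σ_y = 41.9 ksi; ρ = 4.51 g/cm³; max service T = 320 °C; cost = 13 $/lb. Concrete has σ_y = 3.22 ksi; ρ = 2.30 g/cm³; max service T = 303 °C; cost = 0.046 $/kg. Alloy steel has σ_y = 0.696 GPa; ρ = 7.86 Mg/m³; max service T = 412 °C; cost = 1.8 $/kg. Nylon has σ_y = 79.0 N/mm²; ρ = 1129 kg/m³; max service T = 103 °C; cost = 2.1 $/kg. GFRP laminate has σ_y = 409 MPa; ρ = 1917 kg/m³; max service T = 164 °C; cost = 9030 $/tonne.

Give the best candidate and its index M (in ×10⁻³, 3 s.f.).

Screen on constraints: max service T ≥ 234 °C; cost ≤ 6.7 $/kg. Survivors: borosilicate glass, concrete, alloy steel.
In SI units:
  borosilicate glass: σ_y = 52.10 MPa, ρ = 2218 kg/m³
  concrete: σ_y = 22.20 MPa, ρ = 2300 kg/m³
  alloy steel: σ_y = 696.0 MPa, ρ = 7860 kg/m³
  alloy steel: M = 9.99×10⁻³
  borosilicate glass: M = 6.29×10⁻³
  concrete: M = 3.43×10⁻³
The maximum is for alloy steel.

alloy steel, M = 9.99×10⁻³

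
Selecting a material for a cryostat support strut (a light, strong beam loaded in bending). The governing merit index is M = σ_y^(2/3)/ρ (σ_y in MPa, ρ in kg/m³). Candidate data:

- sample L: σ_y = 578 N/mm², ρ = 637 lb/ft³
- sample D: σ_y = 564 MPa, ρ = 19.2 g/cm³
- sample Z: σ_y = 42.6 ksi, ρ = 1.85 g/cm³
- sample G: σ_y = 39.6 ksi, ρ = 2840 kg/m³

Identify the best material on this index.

Normalizing units and computing the index:
  sample L: σ_y = 578.0 MPa, ρ = 10200 kg/m³
  sample D: σ_y = 564.0 MPa, ρ = 19200 kg/m³
  sample Z: σ_y = 293.7 MPa, ρ = 1850 kg/m³
  sample G: σ_y = 273.0 MPa, ρ = 2840 kg/m³
  sample Z: M = 23.9×10⁻³
  sample G: M = 14.8×10⁻³
  sample L: M = 6.80×10⁻³
  sample D: M = 3.56×10⁻³
Sample Z has the largest M.

sample Z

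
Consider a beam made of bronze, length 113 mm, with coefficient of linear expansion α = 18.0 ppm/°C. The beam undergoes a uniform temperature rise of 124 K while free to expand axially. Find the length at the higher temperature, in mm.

113.25 mm

ΔL = α·L₀·ΔT = 18.0×10⁻⁶ × 113 mm × 124.0 K = 0.252 mm.
L = L₀ + ΔL = 113 + 0.252 = 113.25 mm.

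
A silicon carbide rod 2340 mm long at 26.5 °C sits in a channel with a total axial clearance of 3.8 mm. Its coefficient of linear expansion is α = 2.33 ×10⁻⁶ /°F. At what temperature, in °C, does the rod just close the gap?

414 °C

α = 2.33×10⁻⁶/°F × 9/5 = 4.19×10⁻⁶/K.
α·L₀·ΔT = 3.8 mm ⇒ ΔT = 3.8 / (4.19×10⁻⁶ × 2340.0) = 387.2 K.
T = 26.5 + 387.2 = 413.7 °C.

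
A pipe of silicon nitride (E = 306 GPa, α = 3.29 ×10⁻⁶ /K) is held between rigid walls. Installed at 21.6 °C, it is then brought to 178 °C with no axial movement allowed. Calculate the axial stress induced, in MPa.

157 MPa

ΔT = 156.4 K. Constrained thermal stress σ = E·α·ΔT = 306.0×10³ MPa × 3.29×10⁻⁶ × 156.4 = 157 MPa (compressive).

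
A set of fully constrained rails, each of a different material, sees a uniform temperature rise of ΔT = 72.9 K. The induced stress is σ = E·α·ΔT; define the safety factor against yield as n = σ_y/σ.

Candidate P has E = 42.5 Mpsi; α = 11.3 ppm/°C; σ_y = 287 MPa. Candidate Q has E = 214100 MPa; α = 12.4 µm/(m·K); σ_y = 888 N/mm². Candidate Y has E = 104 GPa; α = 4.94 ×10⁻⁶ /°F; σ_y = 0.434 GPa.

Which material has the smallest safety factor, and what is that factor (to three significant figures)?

Per material, after unit conversion:
  candidate P: E = 293.0, α = 11.3, σ_y = 287.0 → σ = 241 MPa, n = 1.19
  candidate Q: E = 214.1, α = 12.4, σ_y = 888.0 → σ = 194 MPa, n = 4.59
  candidate Y: E = 104.0, α = 8.89, σ_y = 434.0 → σ = 67.4 MPa, n = 6.44
Smallest n: candidate P with n = 1.19.

candidate P, n = 1.19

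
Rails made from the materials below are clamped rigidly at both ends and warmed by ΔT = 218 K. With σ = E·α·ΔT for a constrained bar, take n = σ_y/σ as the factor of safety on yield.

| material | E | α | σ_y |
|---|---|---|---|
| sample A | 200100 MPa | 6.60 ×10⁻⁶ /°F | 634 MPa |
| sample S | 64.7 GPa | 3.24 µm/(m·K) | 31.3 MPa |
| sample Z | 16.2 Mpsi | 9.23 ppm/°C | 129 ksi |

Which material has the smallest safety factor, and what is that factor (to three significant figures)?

sample S, n = 0.685

With everything in SI (GPa, ×10⁻⁶/K, MPa):
  sample A: E = 200.1, α = 11.9, σ_y = 634.0 → σ = 518 MPa, n = 1.22
  sample S: E = 64.70, α = 3.24, σ_y = 31.30 → σ = 45.7 MPa, n = 0.685
  sample Z: E = 111.7, α = 9.23, σ_y = 889.4 → σ = 225 MPa, n = 3.96
Sample S has the lowest safety factor, n = 0.685.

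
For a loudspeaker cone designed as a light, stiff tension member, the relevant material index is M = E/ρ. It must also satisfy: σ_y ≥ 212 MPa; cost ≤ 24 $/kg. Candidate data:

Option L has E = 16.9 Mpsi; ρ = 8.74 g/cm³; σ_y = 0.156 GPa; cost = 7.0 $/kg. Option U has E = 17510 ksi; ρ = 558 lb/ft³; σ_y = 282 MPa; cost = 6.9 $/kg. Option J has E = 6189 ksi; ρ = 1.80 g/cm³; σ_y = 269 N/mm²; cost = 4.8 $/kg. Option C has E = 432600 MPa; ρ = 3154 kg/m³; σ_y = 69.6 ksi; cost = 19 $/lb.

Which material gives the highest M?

option J

Screen on constraints: σ_y ≥ 212 MPa; cost ≤ 24 $/kg. Survivors: option U, option J.
In SI units:
  option U: E = 120.7 GPa, ρ = 8938 kg/m³
  option J: E = 42.67 GPa, ρ = 1800 kg/m³
  option J: M = 23.7 MN·m/kg
  option U: M = 13.5 MN·m/kg
Option J has the largest M.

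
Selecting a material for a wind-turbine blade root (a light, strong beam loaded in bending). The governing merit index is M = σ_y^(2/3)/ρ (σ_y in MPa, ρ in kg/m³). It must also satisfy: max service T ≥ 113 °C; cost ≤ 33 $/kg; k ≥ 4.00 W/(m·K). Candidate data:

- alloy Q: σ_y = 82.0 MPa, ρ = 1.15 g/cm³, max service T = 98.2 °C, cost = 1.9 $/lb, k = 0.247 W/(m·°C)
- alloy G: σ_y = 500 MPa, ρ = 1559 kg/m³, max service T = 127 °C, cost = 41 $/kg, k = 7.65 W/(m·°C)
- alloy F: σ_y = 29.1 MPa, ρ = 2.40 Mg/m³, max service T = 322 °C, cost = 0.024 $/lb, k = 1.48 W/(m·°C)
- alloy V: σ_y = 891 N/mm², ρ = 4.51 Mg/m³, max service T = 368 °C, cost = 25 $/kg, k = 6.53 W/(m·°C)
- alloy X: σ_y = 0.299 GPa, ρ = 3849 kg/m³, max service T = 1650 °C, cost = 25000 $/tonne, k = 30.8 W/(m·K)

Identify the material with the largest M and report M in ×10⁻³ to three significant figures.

Screen on constraints: max service T ≥ 113 °C; cost ≤ 33 $/kg; k ≥ 4.00 W/(m·K). Survivors: alloy V, alloy X.
Convert each candidate to consistent units, then evaluate M:
  alloy V: σ_y = 891.0 MPa, ρ = 4510 kg/m³
  alloy X: σ_y = 299.0 MPa, ρ = 3849 kg/m³
  alloy V: M = 20.5×10⁻³
  alloy X: M = 11.6×10⁻³
The maximum is for alloy V.

alloy V, M = 20.5×10⁻³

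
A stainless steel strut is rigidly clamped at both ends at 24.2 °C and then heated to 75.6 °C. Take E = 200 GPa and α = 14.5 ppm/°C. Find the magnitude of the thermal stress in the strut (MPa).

ΔT = 51.40 K. Constrained thermal stress σ = E·α·ΔT = 200.0×10³ MPa × 14.5×10⁻⁶ × 51.40 = 149 MPa (compressive).

149 MPa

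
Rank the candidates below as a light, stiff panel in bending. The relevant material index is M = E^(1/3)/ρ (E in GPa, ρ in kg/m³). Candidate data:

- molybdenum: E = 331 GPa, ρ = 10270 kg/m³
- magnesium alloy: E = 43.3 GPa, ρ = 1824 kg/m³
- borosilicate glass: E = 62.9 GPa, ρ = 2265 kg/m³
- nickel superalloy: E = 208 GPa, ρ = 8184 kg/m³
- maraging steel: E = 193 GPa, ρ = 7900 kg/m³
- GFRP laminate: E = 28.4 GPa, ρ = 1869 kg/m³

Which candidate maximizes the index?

magnesium alloy

Per-candidate index values:
  magnesium alloy: M = 1.93×10⁻³
  borosilicate glass: M = 1.76×10⁻³
  GFRP laminate: M = 1.63×10⁻³
  maraging steel: M = 0.732×10⁻³
  nickel superalloy: M = 0.724×10⁻³
  molybdenum: M = 0.674×10⁻³
Magnesium alloy ranks first.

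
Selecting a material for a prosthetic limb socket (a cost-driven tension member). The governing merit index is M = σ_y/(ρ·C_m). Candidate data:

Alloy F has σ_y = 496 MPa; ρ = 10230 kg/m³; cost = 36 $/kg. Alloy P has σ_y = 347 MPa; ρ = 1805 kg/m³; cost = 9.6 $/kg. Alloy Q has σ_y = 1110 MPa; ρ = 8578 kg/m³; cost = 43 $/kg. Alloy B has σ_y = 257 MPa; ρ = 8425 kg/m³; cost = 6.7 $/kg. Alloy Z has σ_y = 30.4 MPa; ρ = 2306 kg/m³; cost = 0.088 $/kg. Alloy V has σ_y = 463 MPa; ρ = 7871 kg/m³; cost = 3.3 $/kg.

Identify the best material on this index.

Evaluate M for each candidate:
  alloy Z: M = 150 kN·m per $
  alloy P: M = 20.0 kN·m per $
  alloy V: M = 17.8 kN·m per $
  alloy B: M = 4.55 kN·m per $
  alloy Q: M = 3.01 kN·m per $
  alloy F: M = 1.35 kN·m per $
The maximum is for alloy Z.

alloy Z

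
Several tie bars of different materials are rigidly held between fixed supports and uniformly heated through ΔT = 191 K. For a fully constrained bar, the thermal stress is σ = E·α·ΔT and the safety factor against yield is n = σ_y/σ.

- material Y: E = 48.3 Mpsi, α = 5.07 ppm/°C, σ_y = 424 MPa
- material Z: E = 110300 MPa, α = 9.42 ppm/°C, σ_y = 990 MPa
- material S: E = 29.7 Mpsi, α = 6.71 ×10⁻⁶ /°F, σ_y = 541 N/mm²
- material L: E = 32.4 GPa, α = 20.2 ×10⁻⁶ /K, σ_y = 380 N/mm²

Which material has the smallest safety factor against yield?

With everything in SI (GPa, ×10⁻⁶/K, MPa):
  material Y: E = 333.0, α = 5.07, σ_y = 424.0 → σ = 322 MPa, n = 1.31
  material Z: E = 110.3, α = 9.42, σ_y = 990.0 → σ = 198 MPa, n = 4.99
  material S: E = 204.8, α = 12.1, σ_y = 541.0 → σ = 472 MPa, n = 1.15
  material L: E = 32.40, α = 20.2, σ_y = 380.0 → σ = 125 MPa, n = 3.04
The minimum is material S at n = 1.15.

material S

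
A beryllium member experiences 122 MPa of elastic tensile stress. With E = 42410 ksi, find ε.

E = 42410 ksi = 292.4 GPa = 292400 MPa.
ε = σ/E = 122 / 292400 = 4.17×10⁻⁴.

4.17×10⁻⁴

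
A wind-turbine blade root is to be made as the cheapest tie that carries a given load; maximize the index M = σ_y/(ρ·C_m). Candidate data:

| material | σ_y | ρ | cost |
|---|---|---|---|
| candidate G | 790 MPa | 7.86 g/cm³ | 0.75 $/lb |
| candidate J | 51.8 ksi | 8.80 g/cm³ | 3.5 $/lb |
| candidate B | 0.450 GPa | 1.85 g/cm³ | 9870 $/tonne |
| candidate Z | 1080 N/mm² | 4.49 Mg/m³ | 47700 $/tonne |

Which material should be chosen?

candidate G

After converting to SI:
  candidate G: σ_y = 790.0 MPa, ρ = 7860 kg/m³, cost = 1.653 $/kg
  candidate J: σ_y = 357.1 MPa, ρ = 8800 kg/m³, cost = 7.716 $/kg
  candidate B: σ_y = 450.0 MPa, ρ = 1850 kg/m³, cost = 9.870 $/kg
  candidate Z: σ_y = 1080 MPa, ρ = 4490 kg/m³, cost = 47.70 $/kg
  candidate G: M = 60.8 kN·m per $
  candidate B: M = 24.6 kN·m per $
  candidate J: M = 5.26 kN·m per $
  candidate Z: M = 5.04 kN·m per $
Candidate G has the largest M.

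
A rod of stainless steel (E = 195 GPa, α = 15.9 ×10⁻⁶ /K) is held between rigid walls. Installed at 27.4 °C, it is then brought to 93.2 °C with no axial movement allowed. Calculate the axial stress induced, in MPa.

ΔT = 65.80 K. Constrained thermal stress σ = E·α·ΔT = 195.0×10³ MPa × 15.9×10⁻⁶ × 65.80 = 204 MPa (compressive).

204 MPa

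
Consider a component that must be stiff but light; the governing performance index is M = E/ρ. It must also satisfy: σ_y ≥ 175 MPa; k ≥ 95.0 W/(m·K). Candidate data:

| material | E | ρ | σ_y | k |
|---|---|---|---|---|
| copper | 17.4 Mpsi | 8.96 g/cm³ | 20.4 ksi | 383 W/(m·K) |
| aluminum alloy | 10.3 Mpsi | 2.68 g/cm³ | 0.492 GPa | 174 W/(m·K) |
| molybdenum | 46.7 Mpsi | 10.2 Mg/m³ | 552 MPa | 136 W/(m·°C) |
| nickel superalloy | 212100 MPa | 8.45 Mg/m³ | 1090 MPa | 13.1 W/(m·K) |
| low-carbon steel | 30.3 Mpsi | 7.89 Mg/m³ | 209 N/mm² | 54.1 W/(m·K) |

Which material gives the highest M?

Screen on constraints: σ_y ≥ 175 MPa; k ≥ 95.0 W/(m·K). Survivors: aluminum alloy, molybdenum.
Convert each candidate to consistent units, then evaluate M:
  aluminum alloy: E = 71.02 GPa, ρ = 2680 kg/m³
  molybdenum: E = 322.0 GPa, ρ = 10200 kg/m³
  molybdenum: M = 31.6 MN·m/kg
  aluminum alloy: M = 26.5 MN·m/kg
Molybdenum has the largest M.

molybdenum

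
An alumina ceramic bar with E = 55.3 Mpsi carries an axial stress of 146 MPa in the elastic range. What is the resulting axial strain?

E = 55.3 Mpsi = 381.3 GPa = 381300 MPa.
ε = σ/E = 146 / 381300 = 3.83×10⁻⁴.

3.83×10⁻⁴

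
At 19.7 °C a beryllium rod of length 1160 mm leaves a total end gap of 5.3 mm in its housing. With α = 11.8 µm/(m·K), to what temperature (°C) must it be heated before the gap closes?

407 °C

α·L₀·ΔT = 5.3 mm ⇒ ΔT = 5.3 / (11.8×10⁻⁶ × 1160.0) = 387.2 K.
T = 19.7 + 387.2 = 406.9 °C.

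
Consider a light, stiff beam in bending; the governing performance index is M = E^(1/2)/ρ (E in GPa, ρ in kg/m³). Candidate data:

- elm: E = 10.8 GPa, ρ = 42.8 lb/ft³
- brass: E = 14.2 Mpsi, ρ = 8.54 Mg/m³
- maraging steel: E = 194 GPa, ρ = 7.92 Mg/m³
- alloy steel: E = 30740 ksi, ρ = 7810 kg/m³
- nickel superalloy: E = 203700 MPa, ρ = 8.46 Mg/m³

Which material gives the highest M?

Convert each candidate to consistent units, then evaluate M:
  elm: E = 10.80 GPa, ρ = 685.6 kg/m³
  brass: E = 97.91 GPa, ρ = 8540 kg/m³
  maraging steel: E = 194.0 GPa, ρ = 7920 kg/m³
  alloy steel: E = 211.9 GPa, ρ = 7810 kg/m³
  nickel superalloy: E = 203.7 GPa, ρ = 8460 kg/m³
  elm: M = 4.79×10⁻³
  alloy steel: M = 1.86×10⁻³
  maraging steel: M = 1.76×10⁻³
  nickel superalloy: M = 1.69×10⁻³
  brass: M = 1.16×10⁻³
Highest index: elm.

elm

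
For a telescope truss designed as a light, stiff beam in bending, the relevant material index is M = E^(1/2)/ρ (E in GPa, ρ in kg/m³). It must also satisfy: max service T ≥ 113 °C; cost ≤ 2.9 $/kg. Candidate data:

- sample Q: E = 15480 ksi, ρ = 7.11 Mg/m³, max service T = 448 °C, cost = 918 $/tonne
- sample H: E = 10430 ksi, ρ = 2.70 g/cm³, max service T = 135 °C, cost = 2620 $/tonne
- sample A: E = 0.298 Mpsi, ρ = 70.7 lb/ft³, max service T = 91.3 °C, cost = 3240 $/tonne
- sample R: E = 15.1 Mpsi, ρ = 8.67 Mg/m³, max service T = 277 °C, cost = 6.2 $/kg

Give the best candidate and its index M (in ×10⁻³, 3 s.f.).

sample H, M = 3.14×10⁻³

Screen on constraints: max service T ≥ 113 °C; cost ≤ 2.9 $/kg. Survivors: sample Q, sample H.
Normalizing units and computing the index:
  sample Q: E = 106.7 GPa, ρ = 7110 kg/m³
  sample H: E = 71.91 GPa, ρ = 2700 kg/m³
  sample H: M = 3.14×10⁻³
  sample Q: M = 1.45×10⁻³
Highest index: sample H.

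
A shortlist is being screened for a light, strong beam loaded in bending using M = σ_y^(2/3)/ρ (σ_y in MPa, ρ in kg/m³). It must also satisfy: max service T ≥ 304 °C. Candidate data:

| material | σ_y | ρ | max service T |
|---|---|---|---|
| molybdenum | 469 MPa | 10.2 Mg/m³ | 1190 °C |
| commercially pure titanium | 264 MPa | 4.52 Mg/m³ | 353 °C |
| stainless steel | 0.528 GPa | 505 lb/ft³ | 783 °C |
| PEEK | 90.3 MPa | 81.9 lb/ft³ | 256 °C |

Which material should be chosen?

Screen on constraints: max service T ≥ 304 °C. Survivors: molybdenum, commercially pure titanium, stainless steel.
After converting to SI:
  molybdenum: σ_y = 469.0 MPa, ρ = 10200 kg/m³
  commercially pure titanium: σ_y = 264.0 MPa, ρ = 4520 kg/m³
  stainless steel: σ_y = 528.0 MPa, ρ = 8089 kg/m³
  commercially pure titanium: M = 9.10×10⁻³
  stainless steel: M = 8.08×10⁻³
  molybdenum: M = 5.92×10⁻³
Highest index: commercially pure titanium.

commercially pure titanium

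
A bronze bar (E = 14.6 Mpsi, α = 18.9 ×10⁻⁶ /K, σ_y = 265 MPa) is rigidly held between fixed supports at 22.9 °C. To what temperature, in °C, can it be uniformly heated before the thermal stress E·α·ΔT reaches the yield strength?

E = 14.6 Mpsi = 100.7 GPa.
E·α·ΔT = 265.0 MPa ⇒ ΔT = 265.0 / (100.7×10³ × 18.9×10⁻⁶) = 139.3 K.
T = 22.9 + 139.3 = 162.2 °C.

162 °C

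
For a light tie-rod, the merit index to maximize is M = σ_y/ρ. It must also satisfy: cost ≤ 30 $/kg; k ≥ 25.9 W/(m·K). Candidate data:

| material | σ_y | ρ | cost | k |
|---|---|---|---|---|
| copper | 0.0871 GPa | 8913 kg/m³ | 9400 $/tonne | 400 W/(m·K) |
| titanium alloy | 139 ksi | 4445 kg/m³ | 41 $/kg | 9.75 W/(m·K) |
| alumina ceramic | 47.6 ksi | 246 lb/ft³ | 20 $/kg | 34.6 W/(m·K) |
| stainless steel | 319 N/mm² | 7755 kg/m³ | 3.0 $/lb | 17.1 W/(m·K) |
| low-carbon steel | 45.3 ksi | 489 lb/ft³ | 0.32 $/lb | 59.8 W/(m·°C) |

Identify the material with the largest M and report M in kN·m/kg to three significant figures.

alumina ceramic, M = 83.3 kN·m/kg

Screen on constraints: cost ≤ 30 $/kg; k ≥ 25.9 W/(m·K). Survivors: copper, alumina ceramic, low-carbon steel.
Putting every candidate on a common basis:
  copper: σ_y = 87.10 MPa, ρ = 8913 kg/m³
  alumina ceramic: σ_y = 328.2 MPa, ρ = 3941 kg/m³
  low-carbon steel: σ_y = 312.3 MPa, ρ = 7833 kg/m³
  alumina ceramic: M = 83.3 kN·m/kg
  low-carbon steel: M = 39.9 kN·m/kg
  copper: M = 9.77 kN·m/kg
The maximum is for alumina ceramic.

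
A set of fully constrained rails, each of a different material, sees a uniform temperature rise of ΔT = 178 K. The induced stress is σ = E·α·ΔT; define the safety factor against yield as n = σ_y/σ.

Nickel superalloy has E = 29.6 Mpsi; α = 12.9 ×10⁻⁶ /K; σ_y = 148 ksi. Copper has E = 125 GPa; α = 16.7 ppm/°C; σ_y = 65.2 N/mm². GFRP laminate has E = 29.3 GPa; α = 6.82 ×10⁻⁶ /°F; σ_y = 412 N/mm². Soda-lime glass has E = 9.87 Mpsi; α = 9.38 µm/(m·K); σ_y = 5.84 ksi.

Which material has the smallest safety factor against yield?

With everything in SI (GPa, ×10⁻⁶/K, MPa):
  nickel superalloy: E = 204.1, α = 12.9, σ_y = 1020 → σ = 469 MPa, n = 2.18
  copper: E = 125.0, α = 16.7, σ_y = 65.20 → σ = 372 MPa, n = 0.175
  GFRP laminate: E = 29.30, α = 12.3, σ_y = 412.0 → σ = 64.0 MPa, n = 6.44
  soda-lime glass: E = 68.05, α = 9.38, σ_y = 40.27 → σ = 114 MPa, n = 0.354
Copper has the lowest safety factor, n = 0.175.

copper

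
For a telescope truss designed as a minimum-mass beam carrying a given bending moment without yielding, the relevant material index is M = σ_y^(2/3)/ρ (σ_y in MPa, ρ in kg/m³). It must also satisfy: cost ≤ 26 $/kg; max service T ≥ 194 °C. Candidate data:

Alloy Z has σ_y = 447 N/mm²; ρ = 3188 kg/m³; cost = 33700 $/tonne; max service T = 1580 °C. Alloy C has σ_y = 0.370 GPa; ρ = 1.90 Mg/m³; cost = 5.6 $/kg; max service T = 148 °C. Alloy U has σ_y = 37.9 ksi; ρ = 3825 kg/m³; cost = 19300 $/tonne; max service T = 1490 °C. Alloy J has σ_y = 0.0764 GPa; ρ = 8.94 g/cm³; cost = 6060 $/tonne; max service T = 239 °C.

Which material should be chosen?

alloy U

Screen on constraints: cost ≤ 26 $/kg; max service T ≥ 194 °C. Survivors: alloy U, alloy J.
Convert each candidate to consistent units, then evaluate M:
  alloy U: σ_y = 261.3 MPa, ρ = 3825 kg/m³
  alloy J: σ_y = 76.40 MPa, ρ = 8940 kg/m³
  alloy U: M = 10.7×10⁻³
  alloy J: M = 2.01×10⁻³
Alloy U ranks first.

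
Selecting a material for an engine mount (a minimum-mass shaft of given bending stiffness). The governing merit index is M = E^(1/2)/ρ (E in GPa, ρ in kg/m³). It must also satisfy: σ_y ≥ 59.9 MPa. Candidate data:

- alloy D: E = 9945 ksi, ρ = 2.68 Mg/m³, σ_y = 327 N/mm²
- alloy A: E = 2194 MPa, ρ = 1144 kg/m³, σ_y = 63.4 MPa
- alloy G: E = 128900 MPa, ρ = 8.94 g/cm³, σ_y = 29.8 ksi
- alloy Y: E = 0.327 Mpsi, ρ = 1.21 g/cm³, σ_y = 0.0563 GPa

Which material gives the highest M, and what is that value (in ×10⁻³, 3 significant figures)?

Screen on constraints: σ_y ≥ 59.9 MPa. Survivors: alloy D, alloy A, alloy G.
After converting to SI:
  alloy D: E = 68.57 GPa, ρ = 2680 kg/m³
  alloy A: E = 2.194 GPa, ρ = 1144 kg/m³
  alloy G: E = 128.9 GPa, ρ = 8940 kg/m³
  alloy D: M = 3.09×10⁻³
  alloy A: M = 1.29×10⁻³
  alloy G: M = 1.27×10⁻³
The maximum is for alloy D.

alloy D, M = 3.09×10⁻³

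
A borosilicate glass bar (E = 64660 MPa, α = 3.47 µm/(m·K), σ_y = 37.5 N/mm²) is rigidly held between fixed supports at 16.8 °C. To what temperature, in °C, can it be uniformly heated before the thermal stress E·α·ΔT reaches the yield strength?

184 °C

E = 64660 MPa = 64.66 GPa.
σ_y = 37.5 N/mm² = 37.50 MPa.
E·α·ΔT = 37.50 MPa ⇒ ΔT = 37.50 / (64.66×10³ × 3.47×10⁻⁶) = 167.1 K.
T = 16.8 + 167.1 = 183.9 °C.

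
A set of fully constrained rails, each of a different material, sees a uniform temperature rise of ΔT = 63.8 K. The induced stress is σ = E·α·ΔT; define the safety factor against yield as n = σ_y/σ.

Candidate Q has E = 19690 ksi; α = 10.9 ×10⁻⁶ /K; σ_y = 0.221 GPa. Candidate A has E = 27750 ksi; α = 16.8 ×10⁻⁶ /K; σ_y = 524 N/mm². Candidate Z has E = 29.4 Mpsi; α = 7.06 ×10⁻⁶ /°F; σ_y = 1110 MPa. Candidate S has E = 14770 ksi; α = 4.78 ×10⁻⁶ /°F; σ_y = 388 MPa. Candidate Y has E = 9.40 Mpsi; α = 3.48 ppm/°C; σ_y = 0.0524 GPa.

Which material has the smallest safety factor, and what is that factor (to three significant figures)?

In consistent units (E in GPa, α in ×10⁻⁶/K, σ_y in MPa):
  candidate Q: E = 135.8, α = 10.9, σ_y = 221.0 → σ = 94.4 MPa, n = 2.34
  candidate A: E = 191.3, α = 16.8, σ_y = 524.0 → σ = 205 MPa, n = 2.56
  candidate Z: E = 202.7, α = 12.7, σ_y = 1110 → σ = 164 MPa, n = 6.75
  candidate S: E = 101.8, α = 8.60, σ_y = 388.0 → σ = 55.9 MPa, n = 6.94
  candidate Y: E = 64.81, α = 3.48, σ_y = 52.40 → σ = 14.4 MPa, n = 3.64
Candidate Q has the lowest safety factor, n = 2.34.

candidate Q, n = 2.34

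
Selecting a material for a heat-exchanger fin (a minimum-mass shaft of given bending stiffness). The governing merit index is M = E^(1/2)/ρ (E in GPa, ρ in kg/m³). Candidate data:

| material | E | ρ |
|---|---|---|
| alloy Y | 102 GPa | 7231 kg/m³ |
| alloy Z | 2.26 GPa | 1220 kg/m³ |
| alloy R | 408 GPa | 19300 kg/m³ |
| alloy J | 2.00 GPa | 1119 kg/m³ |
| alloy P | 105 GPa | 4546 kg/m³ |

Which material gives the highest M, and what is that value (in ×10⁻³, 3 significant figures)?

Evaluate M for each candidate:
  alloy P: M = 2.25×10⁻³
  alloy Y: M = 1.40×10⁻³
  alloy J: M = 1.26×10⁻³
  alloy Z: M = 1.23×10⁻³
  alloy R: M = 1.05×10⁻³
The maximum is for alloy P.

alloy P, M = 2.25×10⁻³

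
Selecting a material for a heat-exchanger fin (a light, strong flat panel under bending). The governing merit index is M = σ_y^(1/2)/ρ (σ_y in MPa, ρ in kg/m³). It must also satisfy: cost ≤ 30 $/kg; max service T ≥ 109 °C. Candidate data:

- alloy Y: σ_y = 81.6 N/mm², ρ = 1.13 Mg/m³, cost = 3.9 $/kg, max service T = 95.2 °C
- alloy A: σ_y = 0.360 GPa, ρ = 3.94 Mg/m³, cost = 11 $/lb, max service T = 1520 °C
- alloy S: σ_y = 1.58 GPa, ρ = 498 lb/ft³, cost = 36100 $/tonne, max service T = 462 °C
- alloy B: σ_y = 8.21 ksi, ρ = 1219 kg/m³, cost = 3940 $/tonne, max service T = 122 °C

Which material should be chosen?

alloy B

Screen on constraints: cost ≤ 30 $/kg; max service T ≥ 109 °C. Survivors: alloy A, alloy B.
Normalizing units and computing the index:
  alloy A: σ_y = 360.0 MPa, ρ = 3940 kg/m³
  alloy B: σ_y = 56.61 MPa, ρ = 1219 kg/m³
  alloy B: M = 6.17×10⁻³
  alloy A: M = 4.82×10⁻³
Highest index: alloy B.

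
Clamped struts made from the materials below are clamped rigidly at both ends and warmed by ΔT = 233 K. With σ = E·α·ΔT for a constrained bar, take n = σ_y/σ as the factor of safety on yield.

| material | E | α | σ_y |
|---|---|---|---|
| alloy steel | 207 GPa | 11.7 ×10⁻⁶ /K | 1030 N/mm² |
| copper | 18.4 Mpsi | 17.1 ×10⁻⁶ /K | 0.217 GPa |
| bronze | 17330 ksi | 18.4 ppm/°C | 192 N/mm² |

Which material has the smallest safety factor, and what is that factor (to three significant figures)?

bronze, n = 0.375

Per material, after unit conversion:
  alloy steel: E = 207.0, α = 11.7, σ_y = 1030 → σ = 564 MPa, n = 1.83
  copper: E = 126.9, α = 17.1, σ_y = 217.0 → σ = 505 MPa, n = 0.429
  bronze: E = 119.5, α = 18.4, σ_y = 192.0 → σ = 512 MPa, n = 0.375
The minimum is bronze at n = 0.375.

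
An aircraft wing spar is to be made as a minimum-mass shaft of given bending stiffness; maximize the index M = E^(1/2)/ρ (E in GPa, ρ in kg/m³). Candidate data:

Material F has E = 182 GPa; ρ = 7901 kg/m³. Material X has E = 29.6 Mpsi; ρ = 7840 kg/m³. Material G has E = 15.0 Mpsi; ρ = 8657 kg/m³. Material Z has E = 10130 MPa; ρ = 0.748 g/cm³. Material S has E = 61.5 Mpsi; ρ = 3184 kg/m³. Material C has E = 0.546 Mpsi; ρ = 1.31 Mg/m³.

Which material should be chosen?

material S

Putting every candidate on a common basis:
  material F: E = 182.0 GPa, ρ = 7901 kg/m³
  material X: E = 204.1 GPa, ρ = 7840 kg/m³
  material G: E = 103.4 GPa, ρ = 8657 kg/m³
  material Z: E = 10.13 GPa, ρ = 748.0 kg/m³
  material S: E = 424.0 GPa, ρ = 3184 kg/m³
  material C: E = 3.765 GPa, ρ = 1310 kg/m³
  material S: M = 6.47×10⁻³
  material Z: M = 4.26×10⁻³
  material X: M = 1.82×10⁻³
  material F: M = 1.71×10⁻³
  material C: M = 1.48×10⁻³
  material G: M = 1.17×10⁻³
Highest index: material S.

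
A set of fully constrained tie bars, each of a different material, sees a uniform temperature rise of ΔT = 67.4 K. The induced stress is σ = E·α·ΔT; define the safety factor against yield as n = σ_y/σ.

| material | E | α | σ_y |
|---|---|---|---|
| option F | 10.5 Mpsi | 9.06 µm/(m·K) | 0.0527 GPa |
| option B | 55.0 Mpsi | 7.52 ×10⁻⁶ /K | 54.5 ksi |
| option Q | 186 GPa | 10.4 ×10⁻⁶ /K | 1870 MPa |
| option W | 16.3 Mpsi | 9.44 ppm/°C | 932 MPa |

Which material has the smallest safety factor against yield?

Per material, after unit conversion:
  option F: E = 72.39, α = 9.06, σ_y = 52.70 → σ = 44.2 MPa, n = 1.19
  option B: E = 379.2, α = 7.52, σ_y = 375.8 → σ = 192 MPa, n = 1.96
  option Q: E = 186.0, α = 10.4, σ_y = 1870 → σ = 130 MPa, n = 14.3
  option W: E = 112.4, α = 9.44, σ_y = 932.0 → σ = 71.5 MPa, n = 13.0
Smallest n: option F with n = 1.19.

option F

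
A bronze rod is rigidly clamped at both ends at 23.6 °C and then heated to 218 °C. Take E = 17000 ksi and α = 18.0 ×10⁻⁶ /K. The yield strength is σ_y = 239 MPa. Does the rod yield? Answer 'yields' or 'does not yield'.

yields

E = 17000 ksi = 117.2 GPa.
ΔT = 194.4 K. Constrained thermal stress σ = E·α·ΔT = 117.2×10³ MPa × 18.0×10⁻⁶ × 194.4 = 410 MPa (compressive).
Compare to σ_y = 239 MPa: σ ≥ σ_y, so it yields.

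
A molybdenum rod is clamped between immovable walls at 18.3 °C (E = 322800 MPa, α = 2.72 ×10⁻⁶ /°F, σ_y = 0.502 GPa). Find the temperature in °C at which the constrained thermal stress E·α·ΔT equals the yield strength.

336 °C

E = 322800 MPa = 322.8 GPa.
α = 2.72×10⁻⁶/°F × 9/5 = 4.90×10⁻⁶/K.
σ_y = 0.502 GPa = 502.0 MPa.
E·α·ΔT = 502.0 MPa ⇒ ΔT = 502.0 / (322.8×10³ × 4.90×10⁻⁶) = 317.6 K.
T = 18.3 + 317.6 = 335.9 °C.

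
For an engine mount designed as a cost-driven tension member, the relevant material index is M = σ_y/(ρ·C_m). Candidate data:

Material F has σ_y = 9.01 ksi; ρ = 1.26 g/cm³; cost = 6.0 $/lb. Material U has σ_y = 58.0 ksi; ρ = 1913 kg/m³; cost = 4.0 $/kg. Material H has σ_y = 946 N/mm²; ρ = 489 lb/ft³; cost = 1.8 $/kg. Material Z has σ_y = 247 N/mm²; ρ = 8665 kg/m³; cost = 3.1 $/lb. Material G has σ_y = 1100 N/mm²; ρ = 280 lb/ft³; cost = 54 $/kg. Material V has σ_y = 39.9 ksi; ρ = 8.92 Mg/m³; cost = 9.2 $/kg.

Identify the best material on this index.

Convert each candidate to consistent units, then evaluate M:
  material F: σ_y = 62.12 MPa, ρ = 1260 kg/m³, cost = 13.23 $/kg
  material U: σ_y = 399.9 MPa, ρ = 1913 kg/m³, cost = 4.000 $/kg
  material H: σ_y = 946.0 MPa, ρ = 7833 kg/m³, cost = 1.800 $/kg
  material Z: σ_y = 247.0 MPa, ρ = 8665 kg/m³, cost = 6.834 $/kg
  material G: σ_y = 1100 MPa, ρ = 4485 kg/m³, cost = 54.00 $/kg
  material V: σ_y = 275.1 MPa, ρ = 8920 kg/m³, cost = 9.200 $/kg
  material H: M = 67.1 kN·m per $
  material U: M = 52.3 kN·m per $
  material G: M = 4.54 kN·m per $
  material Z: M = 4.17 kN·m per $
  material F: M = 3.73 kN·m per $
  material V: M = 3.35 kN·m per $
Material H has the largest M.

material H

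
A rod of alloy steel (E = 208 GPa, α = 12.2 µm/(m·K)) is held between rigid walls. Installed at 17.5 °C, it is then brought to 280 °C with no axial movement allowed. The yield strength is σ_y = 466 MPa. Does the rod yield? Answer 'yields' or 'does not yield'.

yields

ΔT = 262.5 K. Constrained thermal stress σ = E·α·ΔT = 208.0×10³ MPa × 12.2×10⁻⁶ × 262.5 = 666 MPa (compressive).
Compare to σ_y = 466 MPa: σ ≥ σ_y, so it yields.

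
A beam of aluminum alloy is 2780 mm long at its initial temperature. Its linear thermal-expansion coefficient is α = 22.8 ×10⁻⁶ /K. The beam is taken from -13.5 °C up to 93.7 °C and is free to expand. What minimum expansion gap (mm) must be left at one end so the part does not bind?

ΔT = 93.7 − (-13.5) = 107.2 K.
ΔL = α·L₀·ΔT = 22.8×10⁻⁶ × 2780 mm × 107.2 K = 6.79 mm.

6.79 mm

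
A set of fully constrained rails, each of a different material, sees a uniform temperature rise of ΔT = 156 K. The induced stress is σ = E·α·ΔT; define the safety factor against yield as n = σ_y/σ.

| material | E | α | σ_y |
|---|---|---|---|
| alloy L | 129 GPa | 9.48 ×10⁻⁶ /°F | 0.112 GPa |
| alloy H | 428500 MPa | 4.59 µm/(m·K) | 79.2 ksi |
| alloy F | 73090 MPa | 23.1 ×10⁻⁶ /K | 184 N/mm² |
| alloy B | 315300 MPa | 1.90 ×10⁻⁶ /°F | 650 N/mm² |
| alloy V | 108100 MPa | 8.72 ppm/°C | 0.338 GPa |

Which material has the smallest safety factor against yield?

In consistent units (E in GPa, α in ×10⁻⁶/K, σ_y in MPa):
  alloy L: E = 129.0, α = 17.1, σ_y = 112.0 → σ = 343 MPa, n = 0.326
  alloy H: E = 428.5, α = 4.59, σ_y = 546.1 → σ = 307 MPa, n = 1.78
  alloy F: E = 73.09, α = 23.1, σ_y = 184.0 → σ = 263 MPa, n = 0.699
  alloy B: E = 315.3, α = 3.42, σ_y = 650.0 → σ = 168 MPa, n = 3.86
  alloy V: E = 108.1, α = 8.72, σ_y = 338.0 → σ = 147 MPa, n = 2.30
The minimum is alloy L at n = 0.326.

alloy L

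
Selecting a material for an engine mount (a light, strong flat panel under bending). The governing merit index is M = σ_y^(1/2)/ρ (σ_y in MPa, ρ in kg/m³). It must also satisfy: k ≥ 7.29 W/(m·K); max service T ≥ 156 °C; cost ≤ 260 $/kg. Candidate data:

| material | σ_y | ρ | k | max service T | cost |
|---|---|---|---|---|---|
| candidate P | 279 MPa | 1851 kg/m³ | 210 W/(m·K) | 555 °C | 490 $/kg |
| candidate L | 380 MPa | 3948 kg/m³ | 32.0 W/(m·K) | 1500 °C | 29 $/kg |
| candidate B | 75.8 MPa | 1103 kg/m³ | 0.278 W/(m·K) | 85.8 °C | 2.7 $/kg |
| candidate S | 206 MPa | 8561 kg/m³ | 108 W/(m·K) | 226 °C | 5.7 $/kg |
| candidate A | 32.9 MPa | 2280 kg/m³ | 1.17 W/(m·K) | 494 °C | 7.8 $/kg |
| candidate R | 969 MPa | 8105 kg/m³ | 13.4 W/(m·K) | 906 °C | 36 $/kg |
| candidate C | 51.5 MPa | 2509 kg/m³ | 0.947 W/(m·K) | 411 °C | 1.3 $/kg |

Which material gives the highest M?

candidate L

Screen on constraints: k ≥ 7.29 W/(m·K); max service T ≥ 156 °C; cost ≤ 260 $/kg. Survivors: candidate L, candidate S, candidate R.
Evaluate M for each candidate:
  candidate L: M = 4.94×10⁻³
  candidate R: M = 3.84×10⁻³
  candidate S: M = 1.68×10⁻³
The maximum is for candidate L.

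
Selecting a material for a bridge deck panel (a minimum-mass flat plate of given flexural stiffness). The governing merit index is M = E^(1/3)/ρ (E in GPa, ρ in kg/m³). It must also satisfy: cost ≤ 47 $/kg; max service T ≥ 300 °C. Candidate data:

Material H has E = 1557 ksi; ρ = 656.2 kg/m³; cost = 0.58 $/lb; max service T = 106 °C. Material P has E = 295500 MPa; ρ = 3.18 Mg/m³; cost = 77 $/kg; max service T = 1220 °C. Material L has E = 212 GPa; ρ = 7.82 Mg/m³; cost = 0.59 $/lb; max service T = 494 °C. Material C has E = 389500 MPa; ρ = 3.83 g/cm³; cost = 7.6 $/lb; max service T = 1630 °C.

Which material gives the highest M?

Screen on constraints: cost ≤ 47 $/kg; max service T ≥ 300 °C. Survivors: material L, material C.
Convert each candidate to consistent units, then evaluate M:
  material L: E = 212.0 GPa, ρ = 7820 kg/m³
  material C: E = 389.5 GPa, ρ = 3830 kg/m³
  material C: M = 1.91×10⁻³
  material L: M = 0.762×10⁻³
Material C has the largest M.

material C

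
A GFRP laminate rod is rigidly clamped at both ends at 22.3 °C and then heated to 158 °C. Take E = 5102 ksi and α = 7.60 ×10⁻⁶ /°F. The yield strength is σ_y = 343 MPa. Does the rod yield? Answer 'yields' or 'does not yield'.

E = 5102 ksi = 35.18 GPa.
α = 7.60×10⁻⁶/°F × 9/5 = 13.7×10⁻⁶/K.
ΔT = 135.7 K. Constrained thermal stress σ = E·α·ΔT = 35.18×10³ MPa × 13.7×10⁻⁶ × 135.7 = 65.3 MPa (compressive).
Compare to σ_y = 343 MPa: σ < σ_y, so it does not yield.

does not yield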